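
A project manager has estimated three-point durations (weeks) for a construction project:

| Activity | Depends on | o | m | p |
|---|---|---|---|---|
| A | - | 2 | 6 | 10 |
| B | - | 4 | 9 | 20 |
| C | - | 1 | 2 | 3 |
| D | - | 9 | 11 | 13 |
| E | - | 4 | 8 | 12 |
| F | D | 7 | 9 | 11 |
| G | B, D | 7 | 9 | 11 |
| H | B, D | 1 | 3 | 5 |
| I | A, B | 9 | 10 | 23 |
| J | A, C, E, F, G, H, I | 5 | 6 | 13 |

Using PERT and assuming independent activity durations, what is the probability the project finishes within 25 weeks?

te_A = (2 + 4·6 + 10)/6 = 36/6 = 6; σ²_A = ((10−2)/6)² = 1.778
te_B = (4 + 4·9 + 20)/6 = 60/6 = 10; σ²_B = ((20−4)/6)² = 7.111
te_C = (1 + 4·2 + 3)/6 = 12/6 = 2; σ²_C = ((3−1)/6)² = 0.111
te_D = (9 + 4·11 + 13)/6 = 66/6 = 11; σ²_D = ((13−9)/6)² = 0.444
te_E = (4 + 4·8 + 12)/6 = 48/6 = 8; σ²_E = ((12−4)/6)² = 1.778
te_F = (7 + 4·9 + 11)/6 = 54/6 = 9; σ²_F = ((11−7)/6)² = 0.444
te_G = (7 + 4·9 + 11)/6 = 54/6 = 9; σ²_G = ((11−7)/6)² = 0.444
te_H = (1 + 4·3 + 5)/6 = 18/6 = 3; σ²_H = ((5−1)/6)² = 0.444
te_I = (9 + 4·10 + 23)/6 = 72/6 = 12; σ²_I = ((23−9)/6)² = 5.444
te_J = (5 + 4·6 + 13)/6 = 42/6 = 7; σ²_J = ((13−5)/6)² = 1.778

Forward pass:
ES_A = 0; EF_A = 6
ES_B = 0; EF_B = 10
ES_C = 0; EF_C = 2
ES_D = 0; EF_D = 11
ES_E = 0; EF_E = 8
ES_F = 11; EF_F = 11+9 = 20
ES_G = max(EF_B=10, EF_D=11) = 11; EF_G = 11+9 = 20
ES_H = max(EF_B=10, EF_D=11) = 11; EF_H = 11+3 = 14
ES_I = max(EF_A=6, EF_B=10) = 10; EF_I = 10+12 = 22
ES_J = max(EF_A=6, EF_C=2, EF_E=8, EF_F=20, EF_G=20, EF_H=14, EF_I=22) = 22; EF_J = 22+7 = 29
Expected project duration μ = 29 weeks. Critical path: B → I → J.

Variance along critical path = 7.111 + 5.444 + 1.778 = 14.333; σ = √14.333 = 3.786 weeks.
Z = (25 − 29) / 3.786 = -1.057
P(T ≤ 25) = Φ(-1.057) ≈ 0.145

0.145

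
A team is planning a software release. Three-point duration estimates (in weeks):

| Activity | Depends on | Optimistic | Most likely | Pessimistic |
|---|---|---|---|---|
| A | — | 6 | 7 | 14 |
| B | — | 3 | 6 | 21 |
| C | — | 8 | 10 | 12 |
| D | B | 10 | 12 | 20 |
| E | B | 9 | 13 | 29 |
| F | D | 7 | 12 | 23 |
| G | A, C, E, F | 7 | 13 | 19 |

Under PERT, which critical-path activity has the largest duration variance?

te_A = (6 + 4·7 + 14)/6 = 48/6 = 8; σ²_A = ((14−6)/6)² = 1.778
te_B = (3 + 4·6 + 21)/6 = 48/6 = 8; σ²_B = ((21−3)/6)² = 9.000
te_C = (8 + 4·10 + 12)/6 = 60/6 = 10; σ²_C = ((12−8)/6)² = 0.444
te_D = (10 + 4·12 + 20)/6 = 78/6 = 13; σ²_D = ((20−10)/6)² = 2.778
te_E = (9 + 4·13 + 29)/6 = 90/6 = 15; σ²_E = ((29−9)/6)² = 11.111
te_F = (7 + 4·12 + 23)/6 = 78/6 = 13; σ²_F = ((23−7)/6)² = 7.111
te_G = (7 + 4·13 + 19)/6 = 78/6 = 13; σ²_G = ((19−7)/6)² = 4.000

Forward pass:
ES_A = 0; EF_A = 8
ES_B = 0; EF_B = 8
ES_C = 0; EF_C = 10
ES_D = 8; EF_D = 8+13 = 21
ES_E = 8; EF_E = 8+15 = 23
ES_F = 21; EF_F = 21+13 = 34
ES_G = max(EF_A=8, EF_C=10, EF_E=23, EF_F=34) = 34; EF_G = 34+13 = 47
Expected project duration μ = 47 weeks. Critical path: B → D → F → G.

Variances on critical path: σ²_B=9.000, σ²_D=2.778, σ²_F=7.111, σ²_G=4.000.
Largest is σ²_B = 9.000.

B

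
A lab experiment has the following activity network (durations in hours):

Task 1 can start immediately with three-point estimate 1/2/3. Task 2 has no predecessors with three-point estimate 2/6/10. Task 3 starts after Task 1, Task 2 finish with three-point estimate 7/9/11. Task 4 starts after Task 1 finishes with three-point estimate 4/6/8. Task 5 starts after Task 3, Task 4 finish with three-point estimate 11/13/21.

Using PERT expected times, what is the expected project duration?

te_Task 1 = (1 + 4·2 + 3)/6 = 12/6 = 2
te_Task 2 = (2 + 4·6 + 10)/6 = 36/6 = 6
te_Task 3 = (7 + 4·9 + 11)/6 = 54/6 = 9
te_Task 4 = (4 + 4·6 + 8)/6 = 36/6 = 6
te_Task 5 = (11 + 4·13 + 21)/6 = 84/6 = 14

Forward pass:
ES_Task 1 = 0; EF_Task 1 = 2
ES_Task 2 = 0; EF_Task 2 = 6
ES_Task 3 = max(EF_Task 1=2, EF_Task 2=6) = 6; EF_Task 3 = 6+9 = 15
ES_Task 4 = 2; EF_Task 4 = 2+6 = 8
ES_Task 5 = max(EF_Task 3=15, EF_Task 4=8) = 15; EF_Task 5 = 15+14 = 29
Expected project duration μ = 29 hours. Critical path: Task 2 → Task 3 → Task 5.

29 hours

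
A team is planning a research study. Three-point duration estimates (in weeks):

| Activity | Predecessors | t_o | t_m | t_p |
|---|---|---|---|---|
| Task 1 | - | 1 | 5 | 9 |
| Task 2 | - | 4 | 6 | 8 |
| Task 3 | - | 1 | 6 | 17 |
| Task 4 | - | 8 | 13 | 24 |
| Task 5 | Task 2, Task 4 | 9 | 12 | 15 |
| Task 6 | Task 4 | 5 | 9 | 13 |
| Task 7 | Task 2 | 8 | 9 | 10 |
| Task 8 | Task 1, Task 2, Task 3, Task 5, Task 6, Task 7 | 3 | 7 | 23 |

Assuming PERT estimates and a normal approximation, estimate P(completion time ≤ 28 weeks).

0.055

te_Task 1 = (1 + 4·5 + 9)/6 = 30/6 = 5; σ²_Task 1 = ((9−1)/6)² = 1.778
te_Task 2 = (4 + 4·6 + 8)/6 = 36/6 = 6; σ²_Task 2 = ((8−4)/6)² = 0.444
te_Task 3 = (1 + 4·6 + 17)/6 = 42/6 = 7; σ²_Task 3 = ((17−1)/6)² = 7.111
te_Task 4 = (8 + 4·13 + 24)/6 = 84/6 = 14; σ²_Task 4 = ((24−8)/6)² = 7.111
te_Task 5 = (9 + 4·12 + 15)/6 = 72/6 = 12; σ²_Task 5 = ((15−9)/6)² = 1.000
te_Task 6 = (5 + 4·9 + 13)/6 = 54/6 = 9; σ²_Task 6 = ((13−5)/6)² = 1.778
te_Task 7 = (8 + 4·9 + 10)/6 = 54/6 = 9; σ²_Task 7 = ((10−8)/6)² = 0.111
te_Task 8 = (3 + 4·7 + 23)/6 = 54/6 = 9; σ²_Task 8 = ((23−3)/6)² = 11.111

Forward pass:
ES_Task 1 = 0; EF_Task 1 = 5
ES_Task 2 = 0; EF_Task 2 = 6
ES_Task 3 = 0; EF_Task 3 = 7
ES_Task 4 = 0; EF_Task 4 = 14
ES_Task 5 = max(EF_Task 2=6, EF_Task 4=14) = 14; EF_Task 5 = 14+12 = 26
ES_Task 6 = 14; EF_Task 6 = 14+9 = 23
ES_Task 7 = 6; EF_Task 7 = 6+9 = 15
ES_Task 8 = max(EF_Task 1=5, EF_Task 2=6, EF_Task 3=7, EF_Task 5=26, EF_Task 6=23, EF_Task 7=15) = 26; EF_Task 8 = 26+9 = 35
Expected project duration μ = 35 weeks. Critical path: Task 4 → Task 5 → Task 8.

Variance along critical path = 7.111 + 1.000 + 11.111 = 19.222; σ = √19.222 = 4.384 weeks.
Z = (28 − 35) / 4.384 = -1.597
P(T ≤ 28) = Φ(-1.597) ≈ 0.055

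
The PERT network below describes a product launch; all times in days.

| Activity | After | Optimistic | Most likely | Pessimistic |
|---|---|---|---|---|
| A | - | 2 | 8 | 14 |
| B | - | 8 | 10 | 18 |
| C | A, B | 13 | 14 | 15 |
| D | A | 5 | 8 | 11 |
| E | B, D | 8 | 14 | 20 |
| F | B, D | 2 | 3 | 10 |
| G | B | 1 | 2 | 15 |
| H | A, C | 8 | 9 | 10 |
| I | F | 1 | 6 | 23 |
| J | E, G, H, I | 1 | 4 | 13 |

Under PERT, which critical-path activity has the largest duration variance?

J

te_A = (2 + 4·8 + 14)/6 = 48/6 = 8; σ²_A = ((14−2)/6)² = 4.000
te_B = (8 + 4·10 + 18)/6 = 66/6 = 11; σ²_B = ((18−8)/6)² = 2.778
te_C = (13 + 4·14 + 15)/6 = 84/6 = 14; σ²_C = ((15−13)/6)² = 0.111
te_D = (5 + 4·8 + 11)/6 = 48/6 = 8; σ²_D = ((11−5)/6)² = 1.000
te_E = (8 + 4·14 + 20)/6 = 84/6 = 14; σ²_E = ((20−8)/6)² = 4.000
te_F = (2 + 4·3 + 10)/6 = 24/6 = 4; σ²_F = ((10−2)/6)² = 1.778
te_G = (1 + 4·2 + 15)/6 = 24/6 = 4; σ²_G = ((15−1)/6)² = 5.444
te_H = (8 + 4·9 + 10)/6 = 54/6 = 9; σ²_H = ((10−8)/6)² = 0.111
te_I = (1 + 4·6 + 23)/6 = 48/6 = 8; σ²_I = ((23−1)/6)² = 13.444
te_J = (1 + 4·4 + 13)/6 = 30/6 = 5; σ²_J = ((13−1)/6)² = 4.000

Forward pass:
ES_A = 0; EF_A = 8
ES_B = 0; EF_B = 11
ES_C = max(EF_A=8, EF_B=11) = 11; EF_C = 11+14 = 25
ES_D = 8; EF_D = 8+8 = 16
ES_E = max(EF_B=11, EF_D=16) = 16; EF_E = 16+14 = 30
ES_F = max(EF_B=11, EF_D=16) = 16; EF_F = 16+4 = 20
ES_G = 11; EF_G = 11+4 = 15
ES_H = max(EF_A=8, EF_C=25) = 25; EF_H = 25+9 = 34
ES_I = 20; EF_I = 20+8 = 28
ES_J = max(EF_E=30, EF_G=15, EF_H=34, EF_I=28) = 34; EF_J = 34+5 = 39
Expected project duration μ = 39 days. Critical path: B → C → H → J.

Variances on critical path: σ²_B=2.778, σ²_C=0.111, σ²_H=0.111, σ²_J=4.000.
Largest is σ²_J = 4.000.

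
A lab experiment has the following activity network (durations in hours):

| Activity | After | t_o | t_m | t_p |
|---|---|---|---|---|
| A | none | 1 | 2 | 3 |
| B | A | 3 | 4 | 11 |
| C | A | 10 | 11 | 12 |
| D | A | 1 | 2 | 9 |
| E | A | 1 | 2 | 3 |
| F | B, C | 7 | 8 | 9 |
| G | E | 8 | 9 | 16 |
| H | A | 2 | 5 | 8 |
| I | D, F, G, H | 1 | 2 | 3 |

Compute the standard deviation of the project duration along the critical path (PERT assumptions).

te_A = (1 + 4·2 + 3)/6 = 12/6 = 2; σ²_A = ((3−1)/6)² = 0.111
te_B = (3 + 4·4 + 11)/6 = 30/6 = 5; σ²_B = ((11−3)/6)² = 1.778
te_C = (10 + 4·11 + 12)/6 = 66/6 = 11; σ²_C = ((12−10)/6)² = 0.111
te_D = (1 + 4·2 + 9)/6 = 18/6 = 3; σ²_D = ((9−1)/6)² = 1.778
te_E = (1 + 4·2 + 3)/6 = 12/6 = 2; σ²_E = ((3−1)/6)² = 0.111
te_F = (7 + 4·8 + 9)/6 = 48/6 = 8; σ²_F = ((9−7)/6)² = 0.111
te_G = (8 + 4·9 + 16)/6 = 60/6 = 10; σ²_G = ((16−8)/6)² = 1.778
te_H = (2 + 4·5 + 8)/6 = 30/6 = 5; σ²_H = ((8−2)/6)² = 1.000
te_I = (1 + 4·2 + 3)/6 = 12/6 = 2; σ²_I = ((3−1)/6)² = 0.111

Forward pass:
ES_A = 0; EF_A = 2
ES_B = 2; EF_B = 2+5 = 7
ES_C = 2; EF_C = 2+11 = 13
ES_D = 2; EF_D = 2+3 = 5
ES_E = 2; EF_E = 2+2 = 4
ES_F = max(EF_B=7, EF_C=13) = 13; EF_F = 13+8 = 21
ES_G = 4; EF_G = 4+10 = 14
ES_H = 2; EF_H = 2+5 = 7
ES_I = max(EF_D=5, EF_F=21, EF_G=14, EF_H=7) = 21; EF_I = 21+2 = 23
Expected project duration μ = 23 hours. Critical path: A → C → F → I.

Variance along critical path = 0.111 + 0.111 + 0.111 + 0.111 = 0.444
σ = √0.444 = 0.667 hours

0.67 hours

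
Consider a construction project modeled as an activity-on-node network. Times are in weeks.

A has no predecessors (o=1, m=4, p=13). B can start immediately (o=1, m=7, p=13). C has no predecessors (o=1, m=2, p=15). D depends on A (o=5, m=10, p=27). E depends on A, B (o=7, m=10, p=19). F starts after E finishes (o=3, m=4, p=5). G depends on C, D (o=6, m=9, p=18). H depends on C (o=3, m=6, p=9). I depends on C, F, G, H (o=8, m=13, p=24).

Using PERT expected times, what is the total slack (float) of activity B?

te_A = (1 + 4·4 + 13)/6 = 30/6 = 5
te_B = (1 + 4·7 + 13)/6 = 42/6 = 7
te_C = (1 + 4·2 + 15)/6 = 24/6 = 4
te_D = (5 + 4·10 + 27)/6 = 72/6 = 12
te_E = (7 + 4·10 + 19)/6 = 66/6 = 11
te_F = (3 + 4·4 + 5)/6 = 24/6 = 4
te_G = (6 + 4·9 + 18)/6 = 60/6 = 10
te_H = (3 + 4·6 + 9)/6 = 36/6 = 6
te_I = (8 + 4·13 + 24)/6 = 84/6 = 14

Forward pass:
ES_A = 0; EF_A = 5
ES_B = 0; EF_B = 7
ES_C = 0; EF_C = 4
ES_D = 5; EF_D = 5+12 = 17
ES_E = max(EF_A=5, EF_B=7) = 7; EF_E = 7+11 = 18
ES_F = 18; EF_F = 18+4 = 22
ES_G = max(EF_C=4, EF_D=17) = 17; EF_G = 17+10 = 27
ES_H = 4; EF_H = 4+6 = 10
ES_I = max(EF_C=4, EF_F=22, EF_G=27, EF_H=10) = 27; EF_I = 27+14 = 41
Expected project duration μ = 41 weeks. Critical path: A → D → G → I.

Backward pass:
LF_I = 41; LS_I = 41−14 = 27
LF_H = LS_I = 27; LS_H = 27−6 = 21
LF_G = LS_I = 27; LS_G = 27−10 = 17
LF_F = LS_I = 27; LS_F = 27−4 = 23
LF_E = LS_F = 23; LS_E = 23−11 = 12
LF_D = LS_G = 17; LS_D = 17−12 = 5
LF_C = min(LS_G=17, LS_H=21, LS_I=27) = 17; LS_C = 17−4 = 13
LF_B = LS_E = 12; LS_B = 12−7 = 5
LF_A = min(LS_D=5, LS_E=12) = 5; LS_A = 5−5 = 0
Slack_B = LS_B − ES_B = 5 − 0 = 5

5 weeks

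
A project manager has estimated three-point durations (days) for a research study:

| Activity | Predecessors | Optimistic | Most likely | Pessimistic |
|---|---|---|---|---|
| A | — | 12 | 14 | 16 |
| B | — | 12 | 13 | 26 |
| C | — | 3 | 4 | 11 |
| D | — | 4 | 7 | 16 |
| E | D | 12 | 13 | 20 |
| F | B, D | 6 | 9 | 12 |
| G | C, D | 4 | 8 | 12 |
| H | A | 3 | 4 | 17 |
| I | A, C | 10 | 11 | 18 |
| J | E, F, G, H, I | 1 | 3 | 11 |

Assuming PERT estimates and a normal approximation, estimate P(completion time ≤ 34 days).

0.963

te_A = (12 + 4·14 + 16)/6 = 84/6 = 14; σ²_A = ((16−12)/6)² = 0.444
te_B = (12 + 4·13 + 26)/6 = 90/6 = 15; σ²_B = ((26−12)/6)² = 5.444
te_C = (3 + 4·4 + 11)/6 = 30/6 = 5; σ²_C = ((11−3)/6)² = 1.778
te_D = (4 + 4·7 + 16)/6 = 48/6 = 8; σ²_D = ((16−4)/6)² = 4.000
te_E = (12 + 4·13 + 20)/6 = 84/6 = 14; σ²_E = ((20−12)/6)² = 1.778
te_F = (6 + 4·9 + 12)/6 = 54/6 = 9; σ²_F = ((12−6)/6)² = 1.000
te_G = (4 + 4·8 + 12)/6 = 48/6 = 8; σ²_G = ((12−4)/6)² = 1.778
te_H = (3 + 4·4 + 17)/6 = 36/6 = 6; σ²_H = ((17−3)/6)² = 5.444
te_I = (10 + 4·11 + 18)/6 = 72/6 = 12; σ²_I = ((18−10)/6)² = 1.778
te_J = (1 + 4·3 + 11)/6 = 24/6 = 4; σ²_J = ((11−1)/6)² = 2.778

Forward pass:
ES_A = 0; EF_A = 14
ES_B = 0; EF_B = 15
ES_C = 0; EF_C = 5
ES_D = 0; EF_D = 8
ES_E = 8; EF_E = 8+14 = 22
ES_F = max(EF_B=15, EF_D=8) = 15; EF_F = 15+9 = 24
ES_G = max(EF_C=5, EF_D=8) = 8; EF_G = 8+8 = 16
ES_H = 14; EF_H = 14+6 = 20
ES_I = max(EF_A=14, EF_C=5) = 14; EF_I = 14+12 = 26
ES_J = max(EF_E=22, EF_F=24, EF_G=16, EF_H=20, EF_I=26) = 26; EF_J = 26+4 = 30
Expected project duration μ = 30 days. Critical path: A → I → J.

Variance along critical path = 0.444 + 1.778 + 2.778 = 5.000; σ = √5.000 = 2.236 days.
Z = (34 − 30) / 2.236 = 1.789
P(T ≤ 34) = Φ(1.789) ≈ 0.963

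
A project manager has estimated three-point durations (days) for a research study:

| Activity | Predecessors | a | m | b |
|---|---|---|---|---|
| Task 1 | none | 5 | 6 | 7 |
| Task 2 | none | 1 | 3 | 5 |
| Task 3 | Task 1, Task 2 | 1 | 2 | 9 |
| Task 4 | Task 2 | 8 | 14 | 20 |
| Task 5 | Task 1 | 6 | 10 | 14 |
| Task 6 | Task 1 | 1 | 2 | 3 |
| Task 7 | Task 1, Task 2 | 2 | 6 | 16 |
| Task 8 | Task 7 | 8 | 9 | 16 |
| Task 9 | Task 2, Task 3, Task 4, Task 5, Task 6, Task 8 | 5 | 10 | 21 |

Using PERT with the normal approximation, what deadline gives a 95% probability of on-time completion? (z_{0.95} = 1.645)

te_Task 1 = (5 + 4·6 + 7)/6 = 36/6 = 6; σ²_Task 1 = ((7−5)/6)² = 0.111
te_Task 2 = (1 + 4·3 + 5)/6 = 18/6 = 3; σ²_Task 2 = ((5−1)/6)² = 0.444
te_Task 3 = (1 + 4·2 + 9)/6 = 18/6 = 3; σ²_Task 3 = ((9−1)/6)² = 1.778
te_Task 4 = (8 + 4·14 + 20)/6 = 84/6 = 14; σ²_Task 4 = ((20−8)/6)² = 4.000
te_Task 5 = (6 + 4·10 + 14)/6 = 60/6 = 10; σ²_Task 5 = ((14−6)/6)² = 1.778
te_Task 6 = (1 + 4·2 + 3)/6 = 12/6 = 2; σ²_Task 6 = ((3−1)/6)² = 0.111
te_Task 7 = (2 + 4·6 + 16)/6 = 42/6 = 7; σ²_Task 7 = ((16−2)/6)² = 5.444
te_Task 8 = (8 + 4·9 + 16)/6 = 60/6 = 10; σ²_Task 8 = ((16−8)/6)² = 1.778
te_Task 9 = (5 + 4·10 + 21)/6 = 66/6 = 11; σ²_Task 9 = ((21−5)/6)² = 7.111

Forward pass:
ES_Task 1 = 0; EF_Task 1 = 6
ES_Task 2 = 0; EF_Task 2 = 3
ES_Task 3 = max(EF_Task 1=6, EF_Task 2=3) = 6; EF_Task 3 = 6+3 = 9
ES_Task 4 = 3; EF_Task 4 = 3+14 = 17
ES_Task 5 = 6; EF_Task 5 = 6+10 = 16
ES_Task 6 = 6; EF_Task 6 = 6+2 = 8
ES_Task 7 = max(EF_Task 1=6, EF_Task 2=3) = 6; EF_Task 7 = 6+7 = 13
ES_Task 8 = 13; EF_Task 8 = 13+10 = 23
ES_Task 9 = max(EF_Task 2=3, EF_Task 3=9, EF_Task 4=17, EF_Task 5=16, EF_Task 6=8, EF_Task 8=23) = 23; EF_Task 9 = 23+11 = 34
Expected project duration μ = 34 days. Critical path: Task 1 → Task 7 → Task 8 → Task 9.

Variance along critical path = 0.111 + 5.444 + 1.778 + 7.111 = 14.444; σ = 3.801 days.
D = μ + z·σ = 34 + 1.645·3.801 = 40.3 days

40.3 days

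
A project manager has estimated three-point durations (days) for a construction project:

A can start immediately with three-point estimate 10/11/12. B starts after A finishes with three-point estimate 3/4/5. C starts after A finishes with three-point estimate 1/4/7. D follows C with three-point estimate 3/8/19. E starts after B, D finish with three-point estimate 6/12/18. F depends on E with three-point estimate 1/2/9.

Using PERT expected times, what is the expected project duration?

te_A = (10 + 4·11 + 12)/6 = 66/6 = 11
te_B = (3 + 4·4 + 5)/6 = 24/6 = 4
te_C = (1 + 4·4 + 7)/6 = 24/6 = 4
te_D = (3 + 4·8 + 19)/6 = 54/6 = 9
te_E = (6 + 4·12 + 18)/6 = 72/6 = 12
te_F = (1 + 4·2 + 9)/6 = 18/6 = 3

Forward pass:
ES_A = 0; EF_A = 11
ES_B = 11; EF_B = 11+4 = 15
ES_C = 11; EF_C = 11+4 = 15
ES_D = 15; EF_D = 15+9 = 24
ES_E = max(EF_B=15, EF_D=24) = 24; EF_E = 24+12 = 36
ES_F = 36; EF_F = 36+3 = 39
Expected project duration μ = 39 days. Critical path: A → C → D → E → F.

39 days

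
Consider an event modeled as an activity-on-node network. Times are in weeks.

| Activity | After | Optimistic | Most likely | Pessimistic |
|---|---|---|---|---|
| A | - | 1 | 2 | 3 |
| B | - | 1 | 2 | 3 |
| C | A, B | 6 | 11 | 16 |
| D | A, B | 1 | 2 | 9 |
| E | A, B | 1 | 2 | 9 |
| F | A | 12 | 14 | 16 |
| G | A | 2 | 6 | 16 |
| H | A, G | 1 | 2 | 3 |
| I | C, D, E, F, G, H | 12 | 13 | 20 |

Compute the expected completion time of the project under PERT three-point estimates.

30 weeks

te_A = (1 + 4·2 + 3)/6 = 12/6 = 2
te_B = (1 + 4·2 + 3)/6 = 12/6 = 2
te_C = (6 + 4·11 + 16)/6 = 66/6 = 11
te_D = (1 + 4·2 + 9)/6 = 18/6 = 3
te_E = (1 + 4·2 + 9)/6 = 18/6 = 3
te_F = (12 + 4·14 + 16)/6 = 84/6 = 14
te_G = (2 + 4·6 + 16)/6 = 42/6 = 7
te_H = (1 + 4·2 + 3)/6 = 12/6 = 2
te_I = (12 + 4·13 + 20)/6 = 84/6 = 14

Forward pass:
ES_A = 0; EF_A = 2
ES_B = 0; EF_B = 2
ES_C = max(EF_A=2, EF_B=2) = 2; EF_C = 2+11 = 13
ES_D = max(EF_A=2, EF_B=2) = 2; EF_D = 2+3 = 5
ES_E = max(EF_A=2, EF_B=2) = 2; EF_E = 2+3 = 5
ES_F = 2; EF_F = 2+14 = 16
ES_G = 2; EF_G = 2+7 = 9
ES_H = max(EF_A=2, EF_G=9) = 9; EF_H = 9+2 = 11
ES_I = max(EF_C=13, EF_D=5, EF_E=5, EF_F=16, EF_G=9, EF_H=11) = 16; EF_I = 16+14 = 30
Expected project duration μ = 30 weeks. Critical path: A → F → I.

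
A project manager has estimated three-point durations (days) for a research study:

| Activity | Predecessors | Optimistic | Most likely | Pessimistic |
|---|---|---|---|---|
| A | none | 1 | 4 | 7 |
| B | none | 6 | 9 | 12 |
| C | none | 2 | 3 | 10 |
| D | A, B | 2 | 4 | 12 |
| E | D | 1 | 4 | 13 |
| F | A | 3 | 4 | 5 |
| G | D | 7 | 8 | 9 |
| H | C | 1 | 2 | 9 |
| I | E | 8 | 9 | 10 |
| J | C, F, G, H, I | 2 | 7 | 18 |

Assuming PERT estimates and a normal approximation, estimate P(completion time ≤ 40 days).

te_A = (1 + 4·4 + 7)/6 = 24/6 = 4; σ²_A = ((7−1)/6)² = 1.000
te_B = (6 + 4·9 + 12)/6 = 54/6 = 9; σ²_B = ((12−6)/6)² = 1.000
te_C = (2 + 4·3 + 10)/6 = 24/6 = 4; σ²_C = ((10−2)/6)² = 1.778
te_D = (2 + 4·4 + 12)/6 = 30/6 = 5; σ²_D = ((12−2)/6)² = 2.778
te_E = (1 + 4·4 + 13)/6 = 30/6 = 5; σ²_E = ((13−1)/6)² = 4.000
te_F = (3 + 4·4 + 5)/6 = 24/6 = 4; σ²_F = ((5−3)/6)² = 0.111
te_G = (7 + 4·8 + 9)/6 = 48/6 = 8; σ²_G = ((9−7)/6)² = 0.111
te_H = (1 + 4·2 + 9)/6 = 18/6 = 3; σ²_H = ((9−1)/6)² = 1.778
te_I = (8 + 4·9 + 10)/6 = 54/6 = 9; σ²_I = ((10−8)/6)² = 0.111
te_J = (2 + 4·7 + 18)/6 = 48/6 = 8; σ²_J = ((18−2)/6)² = 7.111

Forward pass:
ES_A = 0; EF_A = 4
ES_B = 0; EF_B = 9
ES_C = 0; EF_C = 4
ES_D = max(EF_A=4, EF_B=9) = 9; EF_D = 9+5 = 14
ES_E = 14; EF_E = 14+5 = 19
ES_F = 4; EF_F = 4+4 = 8
ES_G = 14; EF_G = 14+8 = 22
ES_H = 4; EF_H = 4+3 = 7
ES_I = 19; EF_I = 19+9 = 28
ES_J = max(EF_C=4, EF_F=8, EF_G=22, EF_H=7, EF_I=28) = 28; EF_J = 28+8 = 36
Expected project duration μ = 36 days. Critical path: B → D → E → I → J.

Variance along critical path = 1.000 + 2.778 + 4.000 + 0.111 + 7.111 = 15.000; σ = √15.000 = 3.873 days.
Z = (40 − 36) / 3.873 = 1.033
P(T ≤ 40) = Φ(1.033) ≈ 0.849

0.849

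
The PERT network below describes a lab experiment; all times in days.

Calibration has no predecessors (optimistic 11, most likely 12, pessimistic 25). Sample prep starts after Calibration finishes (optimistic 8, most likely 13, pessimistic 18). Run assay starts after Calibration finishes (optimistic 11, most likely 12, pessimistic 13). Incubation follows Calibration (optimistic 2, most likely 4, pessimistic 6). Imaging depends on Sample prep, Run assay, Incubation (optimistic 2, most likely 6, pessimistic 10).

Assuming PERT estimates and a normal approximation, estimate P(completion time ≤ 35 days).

te_Calibration = (11 + 4·12 + 25)/6 = 84/6 = 14; σ²_Calibration = ((25−11)/6)² = 5.444
te_Sample prep = (8 + 4·13 + 18)/6 = 78/6 = 13; σ²_Sample prep = ((18−8)/6)² = 2.778
te_Run assay = (11 + 4·12 + 13)/6 = 72/6 = 12; σ²_Run assay = ((13−11)/6)² = 0.111
te_Incubation = (2 + 4·4 + 6)/6 = 24/6 = 4; σ²_Incubation = ((6−2)/6)² = 0.444
te_Imaging = (2 + 4·6 + 10)/6 = 36/6 = 6; σ²_Imaging = ((10−2)/6)² = 1.778

Forward pass:
ES_Calibration = 0; EF_Calibration = 14
ES_Sample prep = 14; EF_Sample prep = 14+13 = 27
ES_Run assay = 14; EF_Run assay = 14+12 = 26
ES_Incubation = 14; EF_Incubation = 14+4 = 18
ES_Imaging = max(EF_Sample prep=27, EF_Run assay=26, EF_Incubation=18) = 27; EF_Imaging = 27+6 = 33
Expected project duration μ = 33 days. Critical path: Calibration → Sample prep → Imaging.

Variance along critical path = 5.444 + 2.778 + 1.778 = 10.000; σ = √10.000 = 3.162 days.
Z = (35 − 33) / 3.162 = 0.632
P(T ≤ 35) = Φ(0.632) ≈ 0.736

0.736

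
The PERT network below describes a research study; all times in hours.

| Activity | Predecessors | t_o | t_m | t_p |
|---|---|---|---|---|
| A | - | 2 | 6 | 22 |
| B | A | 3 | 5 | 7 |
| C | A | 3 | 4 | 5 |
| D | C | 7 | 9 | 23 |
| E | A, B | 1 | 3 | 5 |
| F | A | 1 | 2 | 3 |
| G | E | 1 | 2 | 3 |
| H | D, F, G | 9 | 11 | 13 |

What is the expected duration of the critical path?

34 hours

te_A = (2 + 4·6 + 22)/6 = 48/6 = 8
te_B = (3 + 4·5 + 7)/6 = 30/6 = 5
te_C = (3 + 4·4 + 5)/6 = 24/6 = 4
te_D = (7 + 4·9 + 23)/6 = 66/6 = 11
te_E = (1 + 4·3 + 5)/6 = 18/6 = 3
te_F = (1 + 4·2 + 3)/6 = 12/6 = 2
te_G = (1 + 4·2 + 3)/6 = 12/6 = 2
te_H = (9 + 4·11 + 13)/6 = 66/6 = 11

Forward pass:
ES_A = 0; EF_A = 8
ES_B = 8; EF_B = 8+5 = 13
ES_C = 8; EF_C = 8+4 = 12
ES_D = 12; EF_D = 12+11 = 23
ES_E = max(EF_A=8, EF_B=13) = 13; EF_E = 13+3 = 16
ES_F = 8; EF_F = 8+2 = 10
ES_G = 16; EF_G = 16+2 = 18
ES_H = max(EF_D=23, EF_F=10, EF_G=18) = 23; EF_H = 23+11 = 34
Expected project duration μ = 34 hours. Critical path: A → C → D → H.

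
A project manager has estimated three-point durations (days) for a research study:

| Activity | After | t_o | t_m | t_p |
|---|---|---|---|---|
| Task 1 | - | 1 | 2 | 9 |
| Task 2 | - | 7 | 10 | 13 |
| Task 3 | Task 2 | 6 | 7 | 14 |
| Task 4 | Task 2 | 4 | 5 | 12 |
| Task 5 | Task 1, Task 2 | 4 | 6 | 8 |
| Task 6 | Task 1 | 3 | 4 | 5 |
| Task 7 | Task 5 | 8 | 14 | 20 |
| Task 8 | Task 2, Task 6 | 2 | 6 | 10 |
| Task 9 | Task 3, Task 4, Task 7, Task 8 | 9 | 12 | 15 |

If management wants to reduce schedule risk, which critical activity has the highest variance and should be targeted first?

te_Task 1 = (1 + 4·2 + 9)/6 = 18/6 = 3; σ²_Task 1 = ((9−1)/6)² = 1.778
te_Task 2 = (7 + 4·10 + 13)/6 = 60/6 = 10; σ²_Task 2 = ((13−7)/6)² = 1.000
te_Task 3 = (6 + 4·7 + 14)/6 = 48/6 = 8; σ²_Task 3 = ((14−6)/6)² = 1.778
te_Task 4 = (4 + 4·5 + 12)/6 = 36/6 = 6; σ²_Task 4 = ((12−4)/6)² = 1.778
te_Task 5 = (4 + 4·6 + 8)/6 = 36/6 = 6; σ²_Task 5 = ((8−4)/6)² = 0.444
te_Task 6 = (3 + 4·4 + 5)/6 = 24/6 = 4; σ²_Task 6 = ((5−3)/6)² = 0.111
te_Task 7 = (8 + 4·14 + 20)/6 = 84/6 = 14; σ²_Task 7 = ((20−8)/6)² = 4.000
te_Task 8 = (2 + 4·6 + 10)/6 = 36/6 = 6; σ²_Task 8 = ((10−2)/6)² = 1.778
te_Task 9 = (9 + 4·12 + 15)/6 = 72/6 = 12; σ²_Task 9 = ((15−9)/6)² = 1.000

Forward pass:
ES_Task 1 = 0; EF_Task 1 = 3
ES_Task 2 = 0; EF_Task 2 = 10
ES_Task 3 = 10; EF_Task 3 = 10+8 = 18
ES_Task 4 = 10; EF_Task 4 = 10+6 = 16
ES_Task 5 = max(EF_Task 1=3, EF_Task 2=10) = 10; EF_Task 5 = 10+6 = 16
ES_Task 6 = 3; EF_Task 6 = 3+4 = 7
ES_Task 7 = 16; EF_Task 7 = 16+14 = 30
ES_Task 8 = max(EF_Task 2=10, EF_Task 6=7) = 10; EF_Task 8 = 10+6 = 16
ES_Task 9 = max(EF_Task 3=18, EF_Task 4=16, EF_Task 7=30, EF_Task 8=16) = 30; EF_Task 9 = 30+12 = 42
Expected project duration μ = 42 days. Critical path: Task 2 → Task 5 → Task 7 → Task 9.

Variances on critical path: σ²_Task 2=1.000, σ²_Task 5=0.444, σ²_Task 7=4.000, σ²_Task 9=1.000.
Largest is σ²_Task 7 = 4.000.

Task 7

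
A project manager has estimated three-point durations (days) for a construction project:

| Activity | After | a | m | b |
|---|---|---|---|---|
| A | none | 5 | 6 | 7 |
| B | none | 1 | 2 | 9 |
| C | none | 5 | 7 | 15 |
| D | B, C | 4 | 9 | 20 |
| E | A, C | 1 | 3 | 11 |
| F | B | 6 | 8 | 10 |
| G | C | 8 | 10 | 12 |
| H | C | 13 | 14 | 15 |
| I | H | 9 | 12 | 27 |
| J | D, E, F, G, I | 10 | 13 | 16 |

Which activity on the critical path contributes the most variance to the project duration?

I

te_A = (5 + 4·6 + 7)/6 = 36/6 = 6; σ²_A = ((7−5)/6)² = 0.111
te_B = (1 + 4·2 + 9)/6 = 18/6 = 3; σ²_B = ((9−1)/6)² = 1.778
te_C = (5 + 4·7 + 15)/6 = 48/6 = 8; σ²_C = ((15−5)/6)² = 2.778
te_D = (4 + 4·9 + 20)/6 = 60/6 = 10; σ²_D = ((20−4)/6)² = 7.111
te_E = (1 + 4·3 + 11)/6 = 24/6 = 4; σ²_E = ((11−1)/6)² = 2.778
te_F = (6 + 4·8 + 10)/6 = 48/6 = 8; σ²_F = ((10−6)/6)² = 0.444
te_G = (8 + 4·10 + 12)/6 = 60/6 = 10; σ²_G = ((12−8)/6)² = 0.444
te_H = (13 + 4·14 + 15)/6 = 84/6 = 14; σ²_H = ((15−13)/6)² = 0.111
te_I = (9 + 4·12 + 27)/6 = 84/6 = 14; σ²_I = ((27−9)/6)² = 9.000
te_J = (10 + 4·13 + 16)/6 = 78/6 = 13; σ²_J = ((16−10)/6)² = 1.000

Forward pass:
ES_A = 0; EF_A = 6
ES_B = 0; EF_B = 3
ES_C = 0; EF_C = 8
ES_D = max(EF_B=3, EF_C=8) = 8; EF_D = 8+10 = 18
ES_E = max(EF_A=6, EF_C=8) = 8; EF_E = 8+4 = 12
ES_F = 3; EF_F = 3+8 = 11
ES_G = 8; EF_G = 8+10 = 18
ES_H = 8; EF_H = 8+14 = 22
ES_I = 22; EF_I = 22+14 = 36
ES_J = max(EF_D=18, EF_E=12, EF_F=11, EF_G=18, EF_I=36) = 36; EF_J = 36+13 = 49
Expected project duration μ = 49 days. Critical path: C → H → I → J.

Variances on critical path: σ²_C=2.778, σ²_H=0.111, σ²_I=9.000, σ²_J=1.000.
Largest is σ²_I = 9.000.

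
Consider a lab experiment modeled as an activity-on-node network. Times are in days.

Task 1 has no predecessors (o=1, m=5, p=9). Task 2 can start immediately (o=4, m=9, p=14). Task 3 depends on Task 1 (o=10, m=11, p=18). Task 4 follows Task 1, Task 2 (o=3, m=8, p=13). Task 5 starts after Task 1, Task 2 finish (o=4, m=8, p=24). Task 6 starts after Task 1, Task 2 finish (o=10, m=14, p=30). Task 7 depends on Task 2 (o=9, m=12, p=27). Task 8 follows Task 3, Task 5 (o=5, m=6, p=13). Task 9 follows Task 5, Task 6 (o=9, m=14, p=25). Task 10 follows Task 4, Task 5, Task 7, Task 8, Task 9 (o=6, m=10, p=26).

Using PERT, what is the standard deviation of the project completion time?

5.67 days

te_Task 1 = (1 + 4·5 + 9)/6 = 30/6 = 5; σ²_Task 1 = ((9−1)/6)² = 1.778
te_Task 2 = (4 + 4·9 + 14)/6 = 54/6 = 9; σ²_Task 2 = ((14−4)/6)² = 2.778
te_Task 3 = (10 + 4·11 + 18)/6 = 72/6 = 12; σ²_Task 3 = ((18−10)/6)² = 1.778
te_Task 4 = (3 + 4·8 + 13)/6 = 48/6 = 8; σ²_Task 4 = ((13−3)/6)² = 2.778
te_Task 5 = (4 + 4·8 + 24)/6 = 60/6 = 10; σ²_Task 5 = ((24−4)/6)² = 11.111
te_Task 6 = (10 + 4·14 + 30)/6 = 96/6 = 16; σ²_Task 6 = ((30−10)/6)² = 11.111
te_Task 7 = (9 + 4·12 + 27)/6 = 84/6 = 14; σ²_Task 7 = ((27−9)/6)² = 9.000
te_Task 8 = (5 + 4·6 + 13)/6 = 42/6 = 7; σ²_Task 8 = ((13−5)/6)² = 1.778
te_Task 9 = (9 + 4·14 + 25)/6 = 90/6 = 15; σ²_Task 9 = ((25−9)/6)² = 7.111
te_Task 10 = (6 + 4·10 + 26)/6 = 72/6 = 12; σ²_Task 10 = ((26−6)/6)² = 11.111

Forward pass:
ES_Task 1 = 0; EF_Task 1 = 5
ES_Task 2 = 0; EF_Task 2 = 9
ES_Task 3 = 5; EF_Task 3 = 5+12 = 17
ES_Task 4 = max(EF_Task 1=5, EF_Task 2=9) = 9; EF_Task 4 = 9+8 = 17
ES_Task 5 = max(EF_Task 1=5, EF_Task 2=9) = 9; EF_Task 5 = 9+10 = 19
ES_Task 6 = max(EF_Task 1=5, EF_Task 2=9) = 9; EF_Task 6 = 9+16 = 25
ES_Task 7 = 9; EF_Task 7 = 9+14 = 23
ES_Task 8 = max(EF_Task 3=17, EF_Task 5=19) = 19; EF_Task 8 = 19+7 = 26
ES_Task 9 = max(EF_Task 5=19, EF_Task 6=25) = 25; EF_Task 9 = 25+15 = 40
ES_Task 10 = max(EF_Task 4=17, EF_Task 5=19, EF_Task 7=23, EF_Task 8=26, EF_Task 9=40) = 40; EF_Task 10 = 40+12 = 52
Expected project duration μ = 52 days. Critical path: Task 2 → Task 6 → Task 9 → Task 10.

Variance along critical path = 2.778 + 11.111 + 7.111 + 11.111 = 32.111
σ = √32.111 = 5.667 days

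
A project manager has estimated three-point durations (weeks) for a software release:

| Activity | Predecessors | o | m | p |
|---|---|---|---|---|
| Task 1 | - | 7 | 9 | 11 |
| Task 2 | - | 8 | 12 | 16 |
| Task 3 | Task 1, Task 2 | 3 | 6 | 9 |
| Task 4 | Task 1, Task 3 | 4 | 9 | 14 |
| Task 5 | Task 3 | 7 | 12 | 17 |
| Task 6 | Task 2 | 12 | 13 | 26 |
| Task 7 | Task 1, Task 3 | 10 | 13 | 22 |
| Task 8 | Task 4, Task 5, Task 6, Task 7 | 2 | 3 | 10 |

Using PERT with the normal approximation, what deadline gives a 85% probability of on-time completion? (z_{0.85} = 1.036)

te_Task 1 = (7 + 4·9 + 11)/6 = 54/6 = 9; σ²_Task 1 = ((11−7)/6)² = 0.444
te_Task 2 = (8 + 4·12 + 16)/6 = 72/6 = 12; σ²_Task 2 = ((16−8)/6)² = 1.778
te_Task 3 = (3 + 4·6 + 9)/6 = 36/6 = 6; σ²_Task 3 = ((9−3)/6)² = 1.000
te_Task 4 = (4 + 4·9 + 14)/6 = 54/6 = 9; σ²_Task 4 = ((14−4)/6)² = 2.778
te_Task 5 = (7 + 4·12 + 17)/6 = 72/6 = 12; σ²_Task 5 = ((17−7)/6)² = 2.778
te_Task 6 = (12 + 4·13 + 26)/6 = 90/6 = 15; σ²_Task 6 = ((26−12)/6)² = 5.444
te_Task 7 = (10 + 4·13 + 22)/6 = 84/6 = 14; σ²_Task 7 = ((22−10)/6)² = 4.000
te_Task 8 = (2 + 4·3 + 10)/6 = 24/6 = 4; σ²_Task 8 = ((10−2)/6)² = 1.778

Forward pass:
ES_Task 1 = 0; EF_Task 1 = 9
ES_Task 2 = 0; EF_Task 2 = 12
ES_Task 3 = max(EF_Task 1=9, EF_Task 2=12) = 12; EF_Task 3 = 12+6 = 18
ES_Task 4 = max(EF_Task 1=9, EF_Task 3=18) = 18; EF_Task 4 = 18+9 = 27
ES_Task 5 = 18; EF_Task 5 = 18+12 = 30
ES_Task 6 = 12; EF_Task 6 = 12+15 = 27
ES_Task 7 = max(EF_Task 1=9, EF_Task 3=18) = 18; EF_Task 7 = 18+14 = 32
ES_Task 8 = max(EF_Task 4=27, EF_Task 5=30, EF_Task 6=27, EF_Task 7=32) = 32; EF_Task 8 = 32+4 = 36
Expected project duration μ = 36 weeks. Critical path: Task 2 → Task 3 → Task 7 → Task 8.

Variance along critical path = 1.778 + 1.000 + 4.000 + 1.778 = 8.556; σ = 2.925 weeks.
D = μ + z·σ = 36 + 1.036·2.925 = 39.0 weeks

39.0 weeks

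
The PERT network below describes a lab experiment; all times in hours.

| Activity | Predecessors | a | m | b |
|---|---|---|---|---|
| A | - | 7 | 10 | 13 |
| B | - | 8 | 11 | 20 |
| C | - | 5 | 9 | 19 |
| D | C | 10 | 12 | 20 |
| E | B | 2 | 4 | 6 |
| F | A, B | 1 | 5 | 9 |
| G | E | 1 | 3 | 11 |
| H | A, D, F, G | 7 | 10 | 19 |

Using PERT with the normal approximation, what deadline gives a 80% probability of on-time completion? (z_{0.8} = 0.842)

36.9 hours

te_A = (7 + 4·10 + 13)/6 = 60/6 = 10; σ²_A = ((13−7)/6)² = 1.000
te_B = (8 + 4·11 + 20)/6 = 72/6 = 12; σ²_B = ((20−8)/6)² = 4.000
te_C = (5 + 4·9 + 19)/6 = 60/6 = 10; σ²_C = ((19−5)/6)² = 5.444
te_D = (10 + 4·12 + 20)/6 = 78/6 = 13; σ²_D = ((20−10)/6)² = 2.778
te_E = (2 + 4·4 + 6)/6 = 24/6 = 4; σ²_E = ((6−2)/6)² = 0.444
te_F = (1 + 4·5 + 9)/6 = 30/6 = 5; σ²_F = ((9−1)/6)² = 1.778
te_G = (1 + 4·3 + 11)/6 = 24/6 = 4; σ²_G = ((11−1)/6)² = 2.778
te_H = (7 + 4·10 + 19)/6 = 66/6 = 11; σ²_H = ((19−7)/6)² = 4.000

Forward pass:
ES_A = 0; EF_A = 10
ES_B = 0; EF_B = 12
ES_C = 0; EF_C = 10
ES_D = 10; EF_D = 10+13 = 23
ES_E = 12; EF_E = 12+4 = 16
ES_F = max(EF_A=10, EF_B=12) = 12; EF_F = 12+5 = 17
ES_G = 16; EF_G = 16+4 = 20
ES_H = max(EF_A=10, EF_D=23, EF_F=17, EF_G=20) = 23; EF_H = 23+11 = 34
Expected project duration μ = 34 hours. Critical path: C → D → H.

Variance along critical path = 5.444 + 2.778 + 4.000 = 12.222; σ = 3.496 hours.
D = μ + z·σ = 34 + 0.842·3.496 = 36.9 hours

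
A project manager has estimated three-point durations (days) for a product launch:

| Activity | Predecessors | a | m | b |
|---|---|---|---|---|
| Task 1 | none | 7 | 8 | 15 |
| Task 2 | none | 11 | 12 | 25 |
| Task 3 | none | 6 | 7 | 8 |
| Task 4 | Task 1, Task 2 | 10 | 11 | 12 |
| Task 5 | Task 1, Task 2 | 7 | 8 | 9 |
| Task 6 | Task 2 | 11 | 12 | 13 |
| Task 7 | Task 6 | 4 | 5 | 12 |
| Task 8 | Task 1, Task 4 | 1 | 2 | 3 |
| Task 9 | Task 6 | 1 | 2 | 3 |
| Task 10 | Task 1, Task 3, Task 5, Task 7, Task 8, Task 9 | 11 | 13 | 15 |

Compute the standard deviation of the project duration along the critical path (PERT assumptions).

2.79 days

te_Task 1 = (7 + 4·8 + 15)/6 = 54/6 = 9; σ²_Task 1 = ((15−7)/6)² = 1.778
te_Task 2 = (11 + 4·12 + 25)/6 = 84/6 = 14; σ²_Task 2 = ((25−11)/6)² = 5.444
te_Task 3 = (6 + 4·7 + 8)/6 = 42/6 = 7; σ²_Task 3 = ((8−6)/6)² = 0.111
te_Task 4 = (10 + 4·11 + 12)/6 = 66/6 = 11; σ²_Task 4 = ((12−10)/6)² = 0.111
te_Task 5 = (7 + 4·8 + 9)/6 = 48/6 = 8; σ²_Task 5 = ((9−7)/6)² = 0.111
te_Task 6 = (11 + 4·12 + 13)/6 = 72/6 = 12; σ²_Task 6 = ((13−11)/6)² = 0.111
te_Task 7 = (4 + 4·5 + 12)/6 = 36/6 = 6; σ²_Task 7 = ((12−4)/6)² = 1.778
te_Task 8 = (1 + 4·2 + 3)/6 = 12/6 = 2; σ²_Task 8 = ((3−1)/6)² = 0.111
te_Task 9 = (1 + 4·2 + 3)/6 = 12/6 = 2; σ²_Task 9 = ((3−1)/6)² = 0.111
te_Task 10 = (11 + 4·13 + 15)/6 = 78/6 = 13; σ²_Task 10 = ((15−11)/6)² = 0.444

Forward pass:
ES_Task 1 = 0; EF_Task 1 = 9
ES_Task 2 = 0; EF_Task 2 = 14
ES_Task 3 = 0; EF_Task 3 = 7
ES_Task 4 = max(EF_Task 1=9, EF_Task 2=14) = 14; EF_Task 4 = 14+11 = 25
ES_Task 5 = max(EF_Task 1=9, EF_Task 2=14) = 14; EF_Task 5 = 14+8 = 22
ES_Task 6 = 14; EF_Task 6 = 14+12 = 26
ES_Task 7 = 26; EF_Task 7 = 26+6 = 32
ES_Task 8 = max(EF_Task 1=9, EF_Task 4=25) = 25; EF_Task 8 = 25+2 = 27
ES_Task 9 = 26; EF_Task 9 = 26+2 = 28
ES_Task 10 = max(EF_Task 1=9, EF_Task 3=7, EF_Task 5=22, EF_Task 7=32, EF_Task 8=27, EF_Task 9=28) = 32; EF_Task 10 = 32+13 = 45
Expected project duration μ = 45 days. Critical path: Task 2 → Task 6 → Task 7 → Task 10.

Variance along critical path = 5.444 + 0.111 + 1.778 + 0.444 = 7.778
σ = √7.778 = 2.789 days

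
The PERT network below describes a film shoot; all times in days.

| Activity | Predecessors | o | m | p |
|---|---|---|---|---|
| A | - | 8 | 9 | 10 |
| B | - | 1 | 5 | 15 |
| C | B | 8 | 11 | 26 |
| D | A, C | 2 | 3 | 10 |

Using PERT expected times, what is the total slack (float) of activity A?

te_A = (8 + 4·9 + 10)/6 = 54/6 = 9
te_B = (1 + 4·5 + 15)/6 = 36/6 = 6
te_C = (8 + 4·11 + 26)/6 = 78/6 = 13
te_D = (2 + 4·3 + 10)/6 = 24/6 = 4

Forward pass:
ES_A = 0; EF_A = 9
ES_B = 0; EF_B = 6
ES_C = 6; EF_C = 6+13 = 19
ES_D = max(EF_A=9, EF_C=19) = 19; EF_D = 19+4 = 23
Expected project duration μ = 23 days. Critical path: B → C → D.

Backward pass:
LF_D = 23; LS_D = 23−4 = 19
LF_C = LS_D = 19; LS_C = 19−13 = 6
LF_B = LS_C = 6; LS_B = 6−6 = 0
LF_A = LS_D = 19; LS_A = 19−9 = 10
Slack_A = LS_A − ES_A = 10 − 0 = 10

10 days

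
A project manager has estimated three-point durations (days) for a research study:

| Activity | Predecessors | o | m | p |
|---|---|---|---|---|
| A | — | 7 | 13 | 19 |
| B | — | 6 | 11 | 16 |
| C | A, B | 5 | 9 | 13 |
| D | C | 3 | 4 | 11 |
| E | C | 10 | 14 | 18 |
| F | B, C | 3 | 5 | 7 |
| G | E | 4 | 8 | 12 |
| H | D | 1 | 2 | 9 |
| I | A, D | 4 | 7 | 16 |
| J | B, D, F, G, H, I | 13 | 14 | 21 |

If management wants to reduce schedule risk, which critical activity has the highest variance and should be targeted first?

te_A = (7 + 4·13 + 19)/6 = 78/6 = 13; σ²_A = ((19−7)/6)² = 4.000
te_B = (6 + 4·11 + 16)/6 = 66/6 = 11; σ²_B = ((16−6)/6)² = 2.778
te_C = (5 + 4·9 + 13)/6 = 54/6 = 9; σ²_C = ((13−5)/6)² = 1.778
te_D = (3 + 4·4 + 11)/6 = 30/6 = 5; σ²_D = ((11−3)/6)² = 1.778
te_E = (10 + 4·14 + 18)/6 = 84/6 = 14; σ²_E = ((18−10)/6)² = 1.778
te_F = (3 + 4·5 + 7)/6 = 30/6 = 5; σ²_F = ((7−3)/6)² = 0.444
te_G = (4 + 4·8 + 12)/6 = 48/6 = 8; σ²_G = ((12−4)/6)² = 1.778
te_H = (1 + 4·2 + 9)/6 = 18/6 = 3; σ²_H = ((9−1)/6)² = 1.778
te_I = (4 + 4·7 + 16)/6 = 48/6 = 8; σ²_I = ((16−4)/6)² = 4.000
te_J = (13 + 4·14 + 21)/6 = 90/6 = 15; σ²_J = ((21−13)/6)² = 1.778

Forward pass:
ES_A = 0; EF_A = 13
ES_B = 0; EF_B = 11
ES_C = max(EF_A=13, EF_B=11) = 13; EF_C = 13+9 = 22
ES_D = 22; EF_D = 22+5 = 27
ES_E = 22; EF_E = 22+14 = 36
ES_F = max(EF_B=11, EF_C=22) = 22; EF_F = 22+5 = 27
ES_G = 36; EF_G = 36+8 = 44
ES_H = 27; EF_H = 27+3 = 30
ES_I = max(EF_A=13, EF_D=27) = 27; EF_I = 27+8 = 35
ES_J = max(EF_B=11, EF_D=27, EF_F=27, EF_G=44, EF_H=30, EF_I=35) = 44; EF_J = 44+15 = 59
Expected project duration μ = 59 days. Critical path: A → C → E → G → J.

Variances on critical path: σ²_A=4.000, σ²_C=1.778, σ²_E=1.778, σ²_G=1.778, σ²_J=1.778.
Largest is σ²_A = 4.000.

A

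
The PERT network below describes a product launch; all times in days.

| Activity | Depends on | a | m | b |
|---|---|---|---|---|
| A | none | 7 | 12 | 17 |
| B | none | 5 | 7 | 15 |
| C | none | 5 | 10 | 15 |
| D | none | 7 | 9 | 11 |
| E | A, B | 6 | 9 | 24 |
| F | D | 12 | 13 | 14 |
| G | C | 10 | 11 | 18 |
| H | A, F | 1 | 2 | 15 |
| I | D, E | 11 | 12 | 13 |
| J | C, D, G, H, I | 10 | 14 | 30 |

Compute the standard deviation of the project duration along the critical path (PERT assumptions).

te_A = (7 + 4·12 + 17)/6 = 72/6 = 12; σ²_A = ((17−7)/6)² = 2.778
te_B = (5 + 4·7 + 15)/6 = 48/6 = 8; σ²_B = ((15−5)/6)² = 2.778
te_C = (5 + 4·10 + 15)/6 = 60/6 = 10; σ²_C = ((15−5)/6)² = 2.778
te_D = (7 + 4·9 + 11)/6 = 54/6 = 9; σ²_D = ((11−7)/6)² = 0.444
te_E = (6 + 4·9 + 24)/6 = 66/6 = 11; σ²_E = ((24−6)/6)² = 9.000
te_F = (12 + 4·13 + 14)/6 = 78/6 = 13; σ²_F = ((14−12)/6)² = 0.111
te_G = (10 + 4·11 + 18)/6 = 72/6 = 12; σ²_G = ((18−10)/6)² = 1.778
te_H = (1 + 4·2 + 15)/6 = 24/6 = 4; σ²_H = ((15−1)/6)² = 5.444
te_I = (11 + 4·12 + 13)/6 = 72/6 = 12; σ²_I = ((13−11)/6)² = 0.111
te_J = (10 + 4·14 + 30)/6 = 96/6 = 16; σ²_J = ((30−10)/6)² = 11.111

Forward pass:
ES_A = 0; EF_A = 12
ES_B = 0; EF_B = 8
ES_C = 0; EF_C = 10
ES_D = 0; EF_D = 9
ES_E = max(EF_A=12, EF_B=8) = 12; EF_E = 12+11 = 23
ES_F = 9; EF_F = 9+13 = 22
ES_G = 10; EF_G = 10+12 = 22
ES_H = max(EF_A=12, EF_F=22) = 22; EF_H = 22+4 = 26
ES_I = max(EF_D=9, EF_E=23) = 23; EF_I = 23+12 = 35
ES_J = max(EF_C=10, EF_D=9, EF_G=22, EF_H=26, EF_I=35) = 35; EF_J = 35+16 = 51
Expected project duration μ = 51 days. Critical path: A → E → I → J.

Variance along critical path = 2.778 + 9.000 + 0.111 + 11.111 = 23.000
σ = √23.000 = 4.796 days

4.80 days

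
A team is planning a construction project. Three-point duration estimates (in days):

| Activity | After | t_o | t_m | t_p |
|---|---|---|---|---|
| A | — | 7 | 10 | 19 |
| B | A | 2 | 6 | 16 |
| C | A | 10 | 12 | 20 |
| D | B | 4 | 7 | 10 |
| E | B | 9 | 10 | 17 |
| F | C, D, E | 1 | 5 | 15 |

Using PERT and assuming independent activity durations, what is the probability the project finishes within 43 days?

0.975

te_A = (7 + 4·10 + 19)/6 = 66/6 = 11; σ²_A = ((19−7)/6)² = 4.000
te_B = (2 + 4·6 + 16)/6 = 42/6 = 7; σ²_B = ((16−2)/6)² = 5.444
te_C = (10 + 4·12 + 20)/6 = 78/6 = 13; σ²_C = ((20−10)/6)² = 2.778
te_D = (4 + 4·7 + 10)/6 = 42/6 = 7; σ²_D = ((10−4)/6)² = 1.000
te_E = (9 + 4·10 + 17)/6 = 66/6 = 11; σ²_E = ((17−9)/6)² = 1.778
te_F = (1 + 4·5 + 15)/6 = 36/6 = 6; σ²_F = ((15−1)/6)² = 5.444

Forward pass:
ES_A = 0; EF_A = 11
ES_B = 11; EF_B = 11+7 = 18
ES_C = 11; EF_C = 11+13 = 24
ES_D = 18; EF_D = 18+7 = 25
ES_E = 18; EF_E = 18+11 = 29
ES_F = max(EF_C=24, EF_D=25, EF_E=29) = 29; EF_F = 29+6 = 35
Expected project duration μ = 35 days. Critical path: A → B → E → F.

Variance along critical path = 4.000 + 5.444 + 1.778 + 5.444 = 16.667; σ = √16.667 = 4.082 days.
Z = (43 − 35) / 4.082 = 1.960
P(T ≤ 43) = Φ(1.960) ≈ 0.975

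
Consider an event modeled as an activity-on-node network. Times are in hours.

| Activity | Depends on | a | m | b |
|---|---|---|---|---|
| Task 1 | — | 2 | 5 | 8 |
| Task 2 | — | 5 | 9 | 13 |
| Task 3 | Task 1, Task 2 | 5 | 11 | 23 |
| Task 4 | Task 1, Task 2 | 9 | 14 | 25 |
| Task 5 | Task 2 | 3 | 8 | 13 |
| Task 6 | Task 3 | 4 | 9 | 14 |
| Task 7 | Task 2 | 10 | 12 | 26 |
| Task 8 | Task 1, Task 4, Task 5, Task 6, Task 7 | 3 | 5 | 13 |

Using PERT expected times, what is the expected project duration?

36 hours

te_Task 1 = (2 + 4·5 + 8)/6 = 30/6 = 5
te_Task 2 = (5 + 4·9 + 13)/6 = 54/6 = 9
te_Task 3 = (5 + 4·11 + 23)/6 = 72/6 = 12
te_Task 4 = (9 + 4·14 + 25)/6 = 90/6 = 15
te_Task 5 = (3 + 4·8 + 13)/6 = 48/6 = 8
te_Task 6 = (4 + 4·9 + 14)/6 = 54/6 = 9
te_Task 7 = (10 + 4·12 + 26)/6 = 84/6 = 14
te_Task 8 = (3 + 4·5 + 13)/6 = 36/6 = 6

Forward pass:
ES_Task 1 = 0; EF_Task 1 = 5
ES_Task 2 = 0; EF_Task 2 = 9
ES_Task 3 = max(EF_Task 1=5, EF_Task 2=9) = 9; EF_Task 3 = 9+12 = 21
ES_Task 4 = max(EF_Task 1=5, EF_Task 2=9) = 9; EF_Task 4 = 9+15 = 24
ES_Task 5 = 9; EF_Task 5 = 9+8 = 17
ES_Task 6 = 21; EF_Task 6 = 21+9 = 30
ES_Task 7 = 9; EF_Task 7 = 9+14 = 23
ES_Task 8 = max(EF_Task 1=5, EF_Task 4=24, EF_Task 5=17, EF_Task 6=30, EF_Task 7=23) = 30; EF_Task 8 = 30+6 = 36
Expected project duration μ = 36 hours. Critical path: Task 2 → Task 3 → Task 6 → Task 8.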